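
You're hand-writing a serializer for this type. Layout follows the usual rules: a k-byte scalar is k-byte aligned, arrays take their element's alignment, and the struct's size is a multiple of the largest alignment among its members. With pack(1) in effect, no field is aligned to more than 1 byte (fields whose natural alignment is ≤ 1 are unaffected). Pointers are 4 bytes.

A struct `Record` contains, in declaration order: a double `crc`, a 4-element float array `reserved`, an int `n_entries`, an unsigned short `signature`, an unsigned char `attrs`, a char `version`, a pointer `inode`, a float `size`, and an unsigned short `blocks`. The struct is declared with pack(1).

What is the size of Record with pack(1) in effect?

0..8  crc  (8B, 1-aligned)
8..24  reserved  (16B, 1-aligned)
24..28  n_entries  (4B, 1-aligned)
28..30  signature  (2B, 1-aligned)
30..31  attrs  (1B, 1-aligned)
31..32  version  (1B, 1-aligned)
32..36  inode  (4B, 1-aligned)
36..40  size  (4B, 1-aligned)
40..42  blocks  (2B, 1-aligned)
sizeof = 42, alignof = 1

42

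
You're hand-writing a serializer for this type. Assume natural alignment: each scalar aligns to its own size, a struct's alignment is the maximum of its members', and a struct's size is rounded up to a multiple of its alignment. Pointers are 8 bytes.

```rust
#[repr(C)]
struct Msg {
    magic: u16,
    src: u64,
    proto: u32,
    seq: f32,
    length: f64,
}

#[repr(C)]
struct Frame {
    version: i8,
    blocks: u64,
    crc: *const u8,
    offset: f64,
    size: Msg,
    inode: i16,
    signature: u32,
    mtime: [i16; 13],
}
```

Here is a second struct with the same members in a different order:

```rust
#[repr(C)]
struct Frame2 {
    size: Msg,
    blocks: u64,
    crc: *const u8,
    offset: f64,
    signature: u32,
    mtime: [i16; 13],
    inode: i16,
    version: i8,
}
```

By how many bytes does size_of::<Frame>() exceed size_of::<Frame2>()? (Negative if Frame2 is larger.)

Msg: @0: magic [2B, align 2] → 2; +6 pad (align 8); @8: src [8B, align 8] → 16; @16: proto [4B, align 4] → 20; @20: seq [4B, align 4] → 24; @24: length [8B, align 8] → 32; size 32, align 8
@0: version [1B, align 1] → 1
+7 pad (align 8)
@8: blocks [8B, align 8] → 16
@16: crc [8B, align 8] → 24
@24: offset [8B, align 8] → 32
@32: size [32B, align 8] → 64
@64: inode [2B, align 2] → 66
+2 pad (align 4)
@68: signature [4B, align 4] → 72
@72: mtime [26B, align 2] → 98
+6 tail pad (align 8)
size 104, align 8
— Frame2 —
@0: size [32B, align 8] → 32
@32: blocks [8B, align 8] → 40
@40: crc [8B, align 8] → 48
@48: offset [8B, align 8] → 56
@56: signature [4B, align 4] → 60
@60: mtime [26B, align 2] → 86
@86: inode [2B, align 2] → 88
@88: version [1B, align 1] → 89
+7 tail pad (align 8)
size 96, align 8
104 − 96 = 8

8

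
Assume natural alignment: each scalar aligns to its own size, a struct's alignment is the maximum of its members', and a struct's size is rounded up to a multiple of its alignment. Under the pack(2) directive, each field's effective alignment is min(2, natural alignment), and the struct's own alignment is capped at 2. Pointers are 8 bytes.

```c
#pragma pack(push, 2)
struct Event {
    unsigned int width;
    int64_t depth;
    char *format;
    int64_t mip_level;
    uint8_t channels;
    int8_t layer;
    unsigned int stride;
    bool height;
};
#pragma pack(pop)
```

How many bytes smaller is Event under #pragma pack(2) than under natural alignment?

natural layout:
  width at 0 (size 4, align 4) → ends 4
  pad 4 to align 8 for depth
  depth at 8 (size 8, align 8) → ends 16
  format at 16 (size 8, align 8) → ends 24
  mip_level at 24 (size 8, align 8) → ends 32
  channels at 32 (size 1, align 1) → ends 33
  layer at 33 (size 1, align 1) → ends 34
  pad 2 to align 4 for stride
  stride at 36 (size 4, align 4) → ends 40
  height at 40 (size 1, align 1) → ends 41
  tail pad 7 to reach multiple of 8
  total 48 bytes, alignment 8
packed(2) layout:
  width at 0 (size 4, align 2) → ends 4
  depth at 4 (size 8, align 2) → ends 12
  format at 12 (size 8, align 2) → ends 20
  mip_level at 20 (size 8, align 2) → ends 28
  channels at 28 (size 1, align 1) → ends 29
  layer at 29 (size 1, align 1) → ends 30
  stride at 30 (size 4, align 2) → ends 34
  height at 34 (size 1, align 1) → ends 35
  tail pad 1 to reach multiple of 2
  total 36 bytes, alignment 2
48 − 36 = 12

12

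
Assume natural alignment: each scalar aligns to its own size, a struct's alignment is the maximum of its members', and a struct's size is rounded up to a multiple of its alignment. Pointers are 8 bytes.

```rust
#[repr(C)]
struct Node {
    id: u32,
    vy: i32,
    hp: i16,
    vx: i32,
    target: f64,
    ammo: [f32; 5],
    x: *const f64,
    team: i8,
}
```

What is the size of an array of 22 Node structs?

0..4  id  (4B, 4-aligned)
4..8  vy  (4B, 4-aligned)
8..10  hp  (2B, 2-aligned)
10..12  -- padding (2B)
12..16  vx  (4B, 4-aligned)
16..24  target  (8B, 8-aligned)
24..44  ammo  (20B, 4-aligned)
44..48  -- padding (4B)
48..56  x  (8B, 8-aligned)
56..57  team  (1B, 1-aligned)
57..64  -- tail padding (7B)
sizeof = 64, alignof = 8
array of 22: 22 × 64 = 1408

1408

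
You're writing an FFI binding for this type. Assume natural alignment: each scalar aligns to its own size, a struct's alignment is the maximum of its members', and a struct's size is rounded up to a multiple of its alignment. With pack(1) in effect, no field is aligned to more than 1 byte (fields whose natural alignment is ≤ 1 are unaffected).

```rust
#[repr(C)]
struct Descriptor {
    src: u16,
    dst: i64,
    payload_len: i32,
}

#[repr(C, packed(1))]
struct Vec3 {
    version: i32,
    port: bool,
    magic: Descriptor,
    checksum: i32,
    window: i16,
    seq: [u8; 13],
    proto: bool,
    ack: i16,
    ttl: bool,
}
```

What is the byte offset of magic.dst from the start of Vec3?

13

Descriptor: 0..2  src  (2B, 2-aligned); 2..8  -- padding (6B); 8..16  dst  (8B, 8-aligned); 16..20  payload_len  (4B, 4-aligned); 20..24  -- tail padding (4B); sizeof = 24, alignof = 8
0..4  version  (4B, 1-aligned)
4..5  port  (1B, 1-aligned)
5..29  magic  (24B, 1-aligned)
within Descriptor: dst at 8
5 + 8 = 13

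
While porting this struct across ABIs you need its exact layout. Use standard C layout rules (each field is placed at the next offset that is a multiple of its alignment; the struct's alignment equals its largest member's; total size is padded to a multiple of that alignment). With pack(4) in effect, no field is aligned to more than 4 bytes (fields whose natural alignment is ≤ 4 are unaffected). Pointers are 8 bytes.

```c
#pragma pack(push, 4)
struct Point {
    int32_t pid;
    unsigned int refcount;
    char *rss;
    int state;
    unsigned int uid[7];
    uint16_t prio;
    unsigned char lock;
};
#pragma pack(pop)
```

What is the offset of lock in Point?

0..4  pid  (4B, 4-aligned)
4..8  refcount  (4B, 4-aligned)
8..16  rss  (8B, 4-aligned)
16..20  state  (4B, 4-aligned)
20..48  uid  (28B, 4-aligned)
48..50  prio  (2B, 2-aligned)
50..51  lock  (1B, 1-aligned)

50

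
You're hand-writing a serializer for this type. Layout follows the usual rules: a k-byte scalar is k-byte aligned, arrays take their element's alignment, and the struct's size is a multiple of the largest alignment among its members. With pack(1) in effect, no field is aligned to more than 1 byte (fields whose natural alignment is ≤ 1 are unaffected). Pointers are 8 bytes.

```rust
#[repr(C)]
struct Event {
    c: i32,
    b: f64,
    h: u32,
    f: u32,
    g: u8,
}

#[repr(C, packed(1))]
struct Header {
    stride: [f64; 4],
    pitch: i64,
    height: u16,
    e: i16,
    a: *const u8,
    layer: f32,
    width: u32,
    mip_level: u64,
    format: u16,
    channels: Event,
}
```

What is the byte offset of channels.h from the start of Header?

Event: c at 0 (size 4, align 4) → ends 4; pad 4 to align 8 for b; b at 8 (size 8, align 8) → ends 16; h at 16 (size 4, align 4) → ends 20; f at 20 (size 4, align 4) → ends 24; g at 24 (size 1, align 1) → ends 25; tail pad 7 to reach multiple of 8; total 32 bytes, alignment 8
stride at 0 (size 32, align 1) → ends 32
pitch at 32 (size 8, align 1) → ends 40
height at 40 (size 2, align 1) → ends 42
e at 42 (size 2, align 1) → ends 44
a at 44 (size 8, align 1) → ends 52
layer at 52 (size 4, align 1) → ends 56
width at 56 (size 4, align 1) → ends 60
mip_level at 60 (size 8, align 1) → ends 68
format at 68 (size 2, align 1) → ends 70
channels at 70 (size 32, align 1) → ends 102
within Event: h at 16
70 + 16 = 86

86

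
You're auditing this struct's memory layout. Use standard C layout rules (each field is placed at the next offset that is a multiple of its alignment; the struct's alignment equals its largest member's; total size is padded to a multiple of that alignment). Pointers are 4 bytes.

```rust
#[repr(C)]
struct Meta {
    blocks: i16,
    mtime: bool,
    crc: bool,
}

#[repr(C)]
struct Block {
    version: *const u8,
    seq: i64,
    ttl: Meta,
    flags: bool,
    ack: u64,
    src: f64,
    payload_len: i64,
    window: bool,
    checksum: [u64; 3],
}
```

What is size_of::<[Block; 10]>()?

800

Meta: @0: blocks [2B, align 2] → 2; @2: mtime [1B, align 1] → 3; @3: crc [1B, align 1] → 4; size 4, align 2
@0: version [4B, align 4] → 4
+4 pad (align 8)
@8: seq [8B, align 8] → 16
@16: ttl [4B, align 2] → 20
@20: flags [1B, align 1] → 21
+3 pad (align 8)
@24: ack [8B, align 8] → 32
@32: src [8B, align 8] → 40
@40: payload_len [8B, align 8] → 48
@48: window [1B, align 1] → 49
+7 pad (align 8)
@56: checksum [24B, align 8] → 80
size 80, align 8
array of 10: 10 × 80 = 800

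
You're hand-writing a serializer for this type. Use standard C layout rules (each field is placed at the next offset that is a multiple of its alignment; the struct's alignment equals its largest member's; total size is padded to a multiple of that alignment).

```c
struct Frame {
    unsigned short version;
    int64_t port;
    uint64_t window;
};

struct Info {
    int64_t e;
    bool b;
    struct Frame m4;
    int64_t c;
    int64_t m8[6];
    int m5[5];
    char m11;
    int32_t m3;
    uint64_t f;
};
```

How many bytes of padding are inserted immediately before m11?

0

Frame: 0..2  version  (2B, 2-aligned); 2..8  -- padding (6B); 8..16  port  (8B, 8-aligned); 16..24  window  (8B, 8-aligned); sizeof = 24, alignof = 8
0..8  e  (8B, 8-aligned)
8..9  b  (1B, 1-aligned)
9..16  -- padding (7B)
16..40  m4  (24B, 8-aligned)
40..48  c  (8B, 8-aligned)
48..96  m8  (48B, 8-aligned)
96..116  m5  (20B, 4-aligned)
116..117  m11  (1B, 1-aligned)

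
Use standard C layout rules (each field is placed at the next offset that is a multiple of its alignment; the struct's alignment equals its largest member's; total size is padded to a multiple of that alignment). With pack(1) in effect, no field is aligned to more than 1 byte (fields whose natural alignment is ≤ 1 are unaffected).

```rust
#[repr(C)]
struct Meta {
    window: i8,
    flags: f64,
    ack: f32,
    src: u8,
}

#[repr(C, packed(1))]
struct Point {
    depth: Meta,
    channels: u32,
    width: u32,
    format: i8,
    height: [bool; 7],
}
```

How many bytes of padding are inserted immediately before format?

Meta: window at 0 (size 1, align 1) → ends 1; pad 7 to align 8 for flags; flags at 8 (size 8, align 8) → ends 16; ack at 16 (size 4, align 4) → ends 20; src at 20 (size 1, align 1) → ends 21; tail pad 3 to reach multiple of 8; total 24 bytes, alignment 8
depth at 0 (size 24, align 1) → ends 24
channels at 24 (size 4, align 1) → ends 28
width at 28 (size 4, align 1) → ends 32
format at 32 (size 1, align 1) → ends 33

0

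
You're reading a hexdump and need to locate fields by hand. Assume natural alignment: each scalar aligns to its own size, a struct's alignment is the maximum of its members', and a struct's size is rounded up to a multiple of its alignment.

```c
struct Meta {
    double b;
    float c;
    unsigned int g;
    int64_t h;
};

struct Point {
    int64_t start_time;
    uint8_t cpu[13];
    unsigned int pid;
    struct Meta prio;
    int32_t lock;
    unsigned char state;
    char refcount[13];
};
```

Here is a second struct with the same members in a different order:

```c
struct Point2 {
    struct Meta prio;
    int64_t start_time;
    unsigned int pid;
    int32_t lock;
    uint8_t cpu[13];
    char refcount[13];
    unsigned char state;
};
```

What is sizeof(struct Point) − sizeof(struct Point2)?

8

Meta: b at 0 (size 8, align 8) → ends 8; c at 8 (size 4, align 4) → ends 12; g at 12 (size 4, align 4) → ends 16; h at 16 (size 8, align 8) → ends 24; total 24 bytes, alignment 8
start_time at 0 (size 8, align 8) → ends 8
cpu at 8 (size 13, align 1) → ends 21
pad 3 to align 4 for pid
pid at 24 (size 4, align 4) → ends 28
pad 4 to align 8 for prio
prio at 32 (size 24, align 8) → ends 56
lock at 56 (size 4, align 4) → ends 60
state at 60 (size 1, align 1) → ends 61
refcount at 61 (size 13, align 1) → ends 74
tail pad 6 to reach multiple of 8
total 80 bytes, alignment 8
— Point2 —
prio at 0 (size 24, align 8) → ends 24
start_time at 24 (size 8, align 8) → ends 32
pid at 32 (size 4, align 4) → ends 36
lock at 36 (size 4, align 4) → ends 40
cpu at 40 (size 13, align 1) → ends 53
refcount at 53 (size 13, align 1) → ends 66
state at 66 (size 1, align 1) → ends 67
tail pad 5 to reach multiple of 8
total 72 bytes, alignment 8
80 − 72 = 8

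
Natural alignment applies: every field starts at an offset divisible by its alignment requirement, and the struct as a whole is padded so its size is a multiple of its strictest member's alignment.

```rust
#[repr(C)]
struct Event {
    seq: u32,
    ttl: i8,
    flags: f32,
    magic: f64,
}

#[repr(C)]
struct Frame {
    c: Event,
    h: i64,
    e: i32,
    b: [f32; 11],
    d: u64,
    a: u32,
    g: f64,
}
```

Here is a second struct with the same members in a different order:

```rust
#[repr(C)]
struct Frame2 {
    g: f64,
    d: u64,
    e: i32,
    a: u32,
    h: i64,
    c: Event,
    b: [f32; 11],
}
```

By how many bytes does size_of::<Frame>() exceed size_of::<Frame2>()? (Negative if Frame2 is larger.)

0

Event: @0: seq [4B, align 4] → 4; @4: ttl [1B, align 1] → 5; +3 pad (align 4); @8: flags [4B, align 4] → 12; +4 pad (align 8); @16: magic [8B, align 8] → 24; size 24, align 8
@0: c [24B, align 8] → 24
@24: h [8B, align 8] → 32
@32: e [4B, align 4] → 36
@36: b [44B, align 4] → 80
@80: d [8B, align 8] → 88
@88: a [4B, align 4] → 92
+4 pad (align 8)
@96: g [8B, align 8] → 104
size 104, align 8
— Frame2 —
@0: g [8B, align 8] → 8
@8: d [8B, align 8] → 16
@16: e [4B, align 4] → 20
@20: a [4B, align 4] → 24
@24: h [8B, align 8] → 32
@32: c [24B, align 8] → 56
@56: b [44B, align 4] → 100
+4 tail pad (align 8)
size 104, align 8
104 − 104 = 0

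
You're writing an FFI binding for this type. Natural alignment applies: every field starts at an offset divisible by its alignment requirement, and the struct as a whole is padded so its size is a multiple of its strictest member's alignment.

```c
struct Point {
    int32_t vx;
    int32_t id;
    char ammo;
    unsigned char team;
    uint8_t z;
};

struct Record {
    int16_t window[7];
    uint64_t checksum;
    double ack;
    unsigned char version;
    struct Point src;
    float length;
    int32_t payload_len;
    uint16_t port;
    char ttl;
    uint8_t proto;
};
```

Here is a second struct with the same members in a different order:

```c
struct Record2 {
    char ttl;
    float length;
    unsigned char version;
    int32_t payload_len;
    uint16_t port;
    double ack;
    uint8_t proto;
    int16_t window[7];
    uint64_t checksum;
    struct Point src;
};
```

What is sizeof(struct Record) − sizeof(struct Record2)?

Point: vx at 0 (size 4, align 4) → ends 4; id at 4 (size 4, align 4) → ends 8; ammo at 8 (size 1, align 1) → ends 9; team at 9 (size 1, align 1) → ends 10; z at 10 (size 1, align 1) → ends 11; tail pad 1 to reach multiple of 4; total 12 bytes, alignment 4
window at 0 (size 14, align 2) → ends 14
pad 2 to align 8 for checksum
checksum at 16 (size 8, align 8) → ends 24
ack at 24 (size 8, align 8) → ends 32
version at 32 (size 1, align 1) → ends 33
pad 3 to align 4 for src
src at 36 (size 12, align 4) → ends 48
length at 48 (size 4, align 4) → ends 52
payload_len at 52 (size 4, align 4) → ends 56
port at 56 (size 2, align 2) → ends 58
ttl at 58 (size 1, align 1) → ends 59
proto at 59 (size 1, align 1) → ends 60
tail pad 4 to reach multiple of 8
total 64 bytes, alignment 8
— Record2 —
ttl at 0 (size 1, align 1) → ends 1
pad 3 to align 4 for length
length at 4 (size 4, align 4) → ends 8
version at 8 (size 1, align 1) → ends 9
pad 3 to align 4 for payload_len
payload_len at 12 (size 4, align 4) → ends 16
port at 16 (size 2, align 2) → ends 18
pad 6 to align 8 for ack
ack at 24 (size 8, align 8) → ends 32
proto at 32 (size 1, align 1) → ends 33
pad 1 to align 2 for window
window at 34 (size 14, align 2) → ends 48
checksum at 48 (size 8, align 8) → ends 56
src at 56 (size 12, align 4) → ends 68
tail pad 4 to reach multiple of 8
total 72 bytes, alignment 8
64 − 72 = -8

-8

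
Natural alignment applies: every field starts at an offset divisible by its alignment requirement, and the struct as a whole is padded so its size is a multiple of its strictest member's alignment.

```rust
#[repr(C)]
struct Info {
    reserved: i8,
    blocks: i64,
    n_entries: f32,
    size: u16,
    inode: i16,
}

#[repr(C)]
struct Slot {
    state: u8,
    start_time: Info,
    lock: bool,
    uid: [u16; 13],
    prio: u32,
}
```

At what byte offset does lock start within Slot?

Info: @0: reserved [1B, align 1] → 1; +7 pad (align 8); @8: blocks [8B, align 8] → 16; @16: n_entries [4B, align 4] → 20; @20: size [2B, align 2] → 22; @22: inode [2B, align 2] → 24; size 24, align 8
@0: state [1B, align 1] → 1
+7 pad (align 8)
@8: start_time [24B, align 8] → 32
@32: lock [1B, align 1] → 33

32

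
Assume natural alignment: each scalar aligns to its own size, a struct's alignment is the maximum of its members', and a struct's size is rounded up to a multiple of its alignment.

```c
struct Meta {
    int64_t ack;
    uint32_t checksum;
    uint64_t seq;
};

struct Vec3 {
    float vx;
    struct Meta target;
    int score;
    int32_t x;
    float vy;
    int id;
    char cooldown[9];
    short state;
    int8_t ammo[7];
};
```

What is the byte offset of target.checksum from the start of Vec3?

Meta: ack at 0 (size 8, align 8) → ends 8; checksum at 8 (size 4, align 4) → ends 12; pad 4 to align 8 for seq; seq at 16 (size 8, align 8) → ends 24; total 24 bytes, alignment 8
vx at 0 (size 4, align 4) → ends 4
pad 4 to align 8 for target
target at 8 (size 24, align 8) → ends 32
within Meta: checksum at 8
8 + 8 = 16

16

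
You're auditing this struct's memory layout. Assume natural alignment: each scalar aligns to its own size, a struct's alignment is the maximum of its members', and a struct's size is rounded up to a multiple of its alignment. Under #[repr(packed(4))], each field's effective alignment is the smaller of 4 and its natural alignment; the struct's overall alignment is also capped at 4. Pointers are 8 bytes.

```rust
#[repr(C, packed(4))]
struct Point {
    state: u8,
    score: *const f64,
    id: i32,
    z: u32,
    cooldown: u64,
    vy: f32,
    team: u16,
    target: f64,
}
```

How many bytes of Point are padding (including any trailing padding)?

0..1  state  (1B, 1-aligned)
1..4  -- padding (3B)
4..12  score  (8B, 4-aligned)
12..16  id  (4B, 4-aligned)
16..20  z  (4B, 4-aligned)
20..28  cooldown  (8B, 4-aligned)
28..32  vy  (4B, 4-aligned)
32..34  team  (2B, 2-aligned)
34..36  -- padding (2B)
36..44  target  (8B, 4-aligned)
sizeof = 44, alignof = 4
data bytes 39, size 44 → padding 5

5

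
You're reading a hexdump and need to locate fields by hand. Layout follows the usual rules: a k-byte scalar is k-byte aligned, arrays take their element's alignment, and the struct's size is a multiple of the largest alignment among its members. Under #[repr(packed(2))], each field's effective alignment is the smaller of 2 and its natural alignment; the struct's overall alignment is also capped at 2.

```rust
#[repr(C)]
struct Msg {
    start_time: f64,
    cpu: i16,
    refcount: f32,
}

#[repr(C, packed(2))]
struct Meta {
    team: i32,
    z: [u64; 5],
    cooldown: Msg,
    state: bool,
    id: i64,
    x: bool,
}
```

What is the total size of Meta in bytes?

72

Msg: start_time at 0 (size 8, align 8) → ends 8; cpu at 8 (size 2, align 2) → ends 10; pad 2 to align 4 for refcount; refcount at 12 (size 4, align 4) → ends 16; total 16 bytes, alignment 8
team at 0 (size 4, align 2) → ends 4
z at 4 (size 40, align 2) → ends 44
cooldown at 44 (size 16, align 2) → ends 60
state at 60 (size 1, align 1) → ends 61
pad 1 to align 2 for id
id at 62 (size 8, align 2) → ends 70
x at 70 (size 1, align 1) → ends 71
tail pad 1 to reach multiple of 2
total 72 bytes, alignment 2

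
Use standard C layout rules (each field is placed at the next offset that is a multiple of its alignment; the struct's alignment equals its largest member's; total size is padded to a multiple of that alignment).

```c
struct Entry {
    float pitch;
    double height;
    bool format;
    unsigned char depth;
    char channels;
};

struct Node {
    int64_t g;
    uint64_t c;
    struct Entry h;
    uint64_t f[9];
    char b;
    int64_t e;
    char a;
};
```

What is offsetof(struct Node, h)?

16

Entry: pitch at 0 (size 4, align 4) → ends 4; pad 4 to align 8 for height; height at 8 (size 8, align 8) → ends 16; format at 16 (size 1, align 1) → ends 17; depth at 17 (size 1, align 1) → ends 18; channels at 18 (size 1, align 1) → ends 19; tail pad 5 to reach multiple of 8; total 24 bytes, alignment 8
g at 0 (size 8, align 8) → ends 8
c at 8 (size 8, align 8) → ends 16
h at 16 (size 24, align 8) → ends 40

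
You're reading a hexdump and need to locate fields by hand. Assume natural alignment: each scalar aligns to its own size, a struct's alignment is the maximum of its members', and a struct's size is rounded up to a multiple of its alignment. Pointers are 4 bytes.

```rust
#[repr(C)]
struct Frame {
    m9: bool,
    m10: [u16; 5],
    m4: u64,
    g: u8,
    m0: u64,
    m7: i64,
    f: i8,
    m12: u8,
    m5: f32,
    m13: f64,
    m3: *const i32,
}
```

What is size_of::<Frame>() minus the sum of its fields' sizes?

18

m9 at 0 (size 1, align 1) → ends 1
pad 1 to align 2 for m10
m10 at 2 (size 10, align 2) → ends 12
pad 4 to align 8 for m4
m4 at 16 (size 8, align 8) → ends 24
g at 24 (size 1, align 1) → ends 25
pad 7 to align 8 for m0
m0 at 32 (size 8, align 8) → ends 40
m7 at 40 (size 8, align 8) → ends 48
f at 48 (size 1, align 1) → ends 49
m12 at 49 (size 1, align 1) → ends 50
pad 2 to align 4 for m5
m5 at 52 (size 4, align 4) → ends 56
m13 at 56 (size 8, align 8) → ends 64
m3 at 64 (size 4, align 4) → ends 68
tail pad 4 to reach multiple of 8
total 72 bytes, alignment 8
data bytes 54, size 72 → padding 18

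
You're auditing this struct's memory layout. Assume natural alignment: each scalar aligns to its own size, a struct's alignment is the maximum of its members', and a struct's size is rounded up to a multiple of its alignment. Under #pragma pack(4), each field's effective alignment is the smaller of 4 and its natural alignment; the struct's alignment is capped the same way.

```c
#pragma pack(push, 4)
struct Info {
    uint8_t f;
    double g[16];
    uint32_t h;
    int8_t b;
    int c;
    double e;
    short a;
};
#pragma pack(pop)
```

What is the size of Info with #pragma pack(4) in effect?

@0: f [1B, align 1] → 1
+3 pad (align 4)
@4: g [128B, align 4] → 132
@132: h [4B, align 4] → 136
@136: b [1B, align 1] → 137
+3 pad (align 4)
@140: c [4B, align 4] → 144
@144: e [8B, align 4] → 152
@152: a [2B, align 2] → 154
+2 tail pad (align 4)
size 156, align 4

156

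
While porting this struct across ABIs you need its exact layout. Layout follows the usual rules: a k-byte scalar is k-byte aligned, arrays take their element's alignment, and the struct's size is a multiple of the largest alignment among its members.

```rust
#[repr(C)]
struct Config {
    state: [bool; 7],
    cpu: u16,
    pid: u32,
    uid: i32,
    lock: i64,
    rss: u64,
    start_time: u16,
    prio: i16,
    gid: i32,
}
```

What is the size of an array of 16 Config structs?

768

@0: state [7B, align 1] → 7
+1 pad (align 2)
@8: cpu [2B, align 2] → 10
+2 pad (align 4)
@12: pid [4B, align 4] → 16
@16: uid [4B, align 4] → 20
+4 pad (align 8)
@24: lock [8B, align 8] → 32
@32: rss [8B, align 8] → 40
@40: start_time [2B, align 2] → 42
@42: prio [2B, align 2] → 44
@44: gid [4B, align 4] → 48
size 48, align 8
array of 16: 16 × 48 = 768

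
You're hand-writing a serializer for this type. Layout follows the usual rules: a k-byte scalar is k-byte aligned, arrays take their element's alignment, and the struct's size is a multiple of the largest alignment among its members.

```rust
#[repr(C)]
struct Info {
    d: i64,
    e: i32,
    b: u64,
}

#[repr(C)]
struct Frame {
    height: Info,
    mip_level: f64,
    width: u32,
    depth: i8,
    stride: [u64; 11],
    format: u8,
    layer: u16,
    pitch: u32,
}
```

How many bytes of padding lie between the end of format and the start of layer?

Info: @0: d [8B, align 8] → 8; @8: e [4B, align 4] → 12; +4 pad (align 8); @16: b [8B, align 8] → 24; size 24, align 8
@0: height [24B, align 8] → 24
@24: mip_level [8B, align 8] → 32
@32: width [4B, align 4] → 36
@36: depth [1B, align 1] → 37
+3 pad (align 8)
@40: stride [88B, align 8] → 128
@128: format [1B, align 1] → 129
+1 pad (align 2)
@130: layer [2B, align 2] → 132

1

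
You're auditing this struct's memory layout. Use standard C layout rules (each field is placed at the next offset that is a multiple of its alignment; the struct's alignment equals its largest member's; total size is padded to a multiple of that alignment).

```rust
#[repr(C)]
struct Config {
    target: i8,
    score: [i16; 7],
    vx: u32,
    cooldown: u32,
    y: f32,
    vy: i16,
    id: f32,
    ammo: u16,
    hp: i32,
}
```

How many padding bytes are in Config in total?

target at 0 (size 1, align 1) → ends 1
pad 1 to align 2 for score
score at 2 (size 14, align 2) → ends 16
vx at 16 (size 4, align 4) → ends 20
cooldown at 20 (size 4, align 4) → ends 24
y at 24 (size 4, align 4) → ends 28
vy at 28 (size 2, align 2) → ends 30
pad 2 to align 4 for id
id at 32 (size 4, align 4) → ends 36
ammo at 36 (size 2, align 2) → ends 38
pad 2 to align 4 for hp
hp at 40 (size 4, align 4) → ends 44
total 44 bytes, alignment 4
data bytes 39, size 44 → padding 5

5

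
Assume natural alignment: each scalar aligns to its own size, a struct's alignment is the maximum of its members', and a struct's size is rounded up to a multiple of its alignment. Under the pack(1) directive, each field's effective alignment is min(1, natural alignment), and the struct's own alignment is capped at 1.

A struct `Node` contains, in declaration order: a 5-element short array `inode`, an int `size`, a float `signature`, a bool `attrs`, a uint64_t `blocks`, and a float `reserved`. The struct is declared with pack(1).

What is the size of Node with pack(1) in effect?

31

0..10  inode  (10B, 1-aligned)
10..14  size  (4B, 1-aligned)
14..18  signature  (4B, 1-aligned)
18..19  attrs  (1B, 1-aligned)
19..27  blocks  (8B, 1-aligned)
27..31  reserved  (4B, 1-aligned)
sizeof = 31, alignof = 1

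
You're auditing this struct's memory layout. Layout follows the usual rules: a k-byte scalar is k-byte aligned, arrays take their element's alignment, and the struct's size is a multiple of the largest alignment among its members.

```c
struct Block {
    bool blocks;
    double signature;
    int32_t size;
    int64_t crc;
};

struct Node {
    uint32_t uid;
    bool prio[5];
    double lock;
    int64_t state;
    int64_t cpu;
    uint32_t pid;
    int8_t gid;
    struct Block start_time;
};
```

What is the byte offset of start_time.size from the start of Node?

Block: 0..1  blocks  (1B, 1-aligned); 1..8  -- padding (7B); 8..16  signature  (8B, 8-aligned); 16..20  size  (4B, 4-aligned); 20..24  -- padding (4B); 24..32  crc  (8B, 8-aligned); sizeof = 32, alignof = 8
0..4  uid  (4B, 4-aligned)
4..9  prio  (5B, 1-aligned)
9..16  -- padding (7B)
16..24  lock  (8B, 8-aligned)
24..32  state  (8B, 8-aligned)
32..40  cpu  (8B, 8-aligned)
40..44  pid  (4B, 4-aligned)
44..45  gid  (1B, 1-aligned)
45..48  -- padding (3B)
48..80  start_time  (32B, 8-aligned)
within Block: size at 16
48 + 16 = 64

64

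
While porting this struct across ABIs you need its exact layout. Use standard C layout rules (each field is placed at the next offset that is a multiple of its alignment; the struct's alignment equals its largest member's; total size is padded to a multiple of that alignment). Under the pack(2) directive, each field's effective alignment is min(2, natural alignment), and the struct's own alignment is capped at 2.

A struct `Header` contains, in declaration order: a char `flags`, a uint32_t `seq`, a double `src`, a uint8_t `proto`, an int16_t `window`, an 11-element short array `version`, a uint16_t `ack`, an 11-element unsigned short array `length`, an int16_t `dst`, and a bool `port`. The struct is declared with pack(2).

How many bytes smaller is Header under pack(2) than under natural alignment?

natural layout:
  0..1  flags  (1B, 1-aligned)
  1..4  -- padding (3B)
  4..8  seq  (4B, 4-aligned)
  8..16  src  (8B, 8-aligned)
  16..17  proto  (1B, 1-aligned)
  17..18  -- padding (1B)
  18..20  window  (2B, 2-aligned)
  20..42  version  (22B, 2-aligned)
  42..44  ack  (2B, 2-aligned)
  44..66  length  (22B, 2-aligned)
  66..68  dst  (2B, 2-aligned)
  68..69  port  (1B, 1-aligned)
  69..72  -- tail padding (3B)
  sizeof = 72, alignof = 8
packed(2) layout:
  0..1  flags  (1B, 1-aligned)
  1..2  -- padding (1B)
  2..6  seq  (4B, 2-aligned)
  6..14  src  (8B, 2-aligned)
  14..15  proto  (1B, 1-aligned)
  15..16  -- padding (1B)
  16..18  window  (2B, 2-aligned)
  18..40  version  (22B, 2-aligned)
  40..42  ack  (2B, 2-aligned)
  42..64  length  (22B, 2-aligned)
  64..66  dst  (2B, 2-aligned)
  66..67  port  (1B, 1-aligned)
  67..68  -- tail padding (1B)
  sizeof = 68, alignof = 2
72 − 68 = 4

4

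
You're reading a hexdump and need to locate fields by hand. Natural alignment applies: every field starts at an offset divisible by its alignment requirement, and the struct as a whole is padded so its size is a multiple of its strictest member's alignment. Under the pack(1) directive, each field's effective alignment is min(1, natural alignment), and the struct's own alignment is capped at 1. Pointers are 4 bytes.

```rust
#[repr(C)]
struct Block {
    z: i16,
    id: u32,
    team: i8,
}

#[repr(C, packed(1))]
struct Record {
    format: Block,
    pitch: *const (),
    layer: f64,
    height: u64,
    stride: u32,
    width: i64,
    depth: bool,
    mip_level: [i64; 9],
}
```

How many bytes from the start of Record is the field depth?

44

Block: z at 0 (size 2, align 2) → ends 2; pad 2 to align 4 for id; id at 4 (size 4, align 4) → ends 8; team at 8 (size 1, align 1) → ends 9; tail pad 3 to reach multiple of 4; total 12 bytes, alignment 4
format at 0 (size 12, align 1) → ends 12
pitch at 12 (size 4, align 1) → ends 16
layer at 16 (size 8, align 1) → ends 24
height at 24 (size 8, align 1) → ends 32
stride at 32 (size 4, align 1) → ends 36
width at 36 (size 8, align 1) → ends 44
depth at 44 (size 1, align 1) → ends 45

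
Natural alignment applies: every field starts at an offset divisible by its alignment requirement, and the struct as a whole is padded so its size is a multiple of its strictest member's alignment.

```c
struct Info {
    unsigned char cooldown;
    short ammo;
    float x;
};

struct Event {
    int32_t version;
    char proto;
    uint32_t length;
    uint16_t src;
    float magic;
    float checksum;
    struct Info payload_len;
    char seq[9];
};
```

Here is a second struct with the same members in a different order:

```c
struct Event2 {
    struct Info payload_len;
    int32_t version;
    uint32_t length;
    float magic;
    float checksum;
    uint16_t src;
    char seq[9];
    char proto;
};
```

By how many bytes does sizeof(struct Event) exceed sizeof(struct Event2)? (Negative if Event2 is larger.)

Info: @0: cooldown [1B, align 1] → 1; +1 pad (align 2); @2: ammo [2B, align 2] → 4; @4: x [4B, align 4] → 8; size 8, align 4
@0: version [4B, align 4] → 4
@4: proto [1B, align 1] → 5
+3 pad (align 4)
@8: length [4B, align 4] → 12
@12: src [2B, align 2] → 14
+2 pad (align 4)
@16: magic [4B, align 4] → 20
@20: checksum [4B, align 4] → 24
@24: payload_len [8B, align 4] → 32
@32: seq [9B, align 1] → 41
+3 tail pad (align 4)
size 44, align 4
— Event2 —
@0: payload_len [8B, align 4] → 8
@8: version [4B, align 4] → 12
@12: length [4B, align 4] → 16
@16: magic [4B, align 4] → 20
@20: checksum [4B, align 4] → 24
@24: src [2B, align 2] → 26
@26: seq [9B, align 1] → 35
@35: proto [1B, align 1] → 36
size 36, align 4
44 − 36 = 8

8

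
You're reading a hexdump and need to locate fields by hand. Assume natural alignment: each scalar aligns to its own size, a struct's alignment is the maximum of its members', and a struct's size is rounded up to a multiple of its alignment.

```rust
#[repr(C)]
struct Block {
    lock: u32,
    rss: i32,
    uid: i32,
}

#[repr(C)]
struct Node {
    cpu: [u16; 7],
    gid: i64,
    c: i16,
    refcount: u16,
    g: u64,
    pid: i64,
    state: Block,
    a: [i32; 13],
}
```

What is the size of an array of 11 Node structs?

1232

Block: lock at 0 (size 4, align 4) → ends 4; rss at 4 (size 4, align 4) → ends 8; uid at 8 (size 4, align 4) → ends 12; total 12 bytes, alignment 4
cpu at 0 (size 14, align 2) → ends 14
pad 2 to align 8 for gid
gid at 16 (size 8, align 8) → ends 24
c at 24 (size 2, align 2) → ends 26
refcount at 26 (size 2, align 2) → ends 28
pad 4 to align 8 for g
g at 32 (size 8, align 8) → ends 40
pid at 40 (size 8, align 8) → ends 48
state at 48 (size 12, align 4) → ends 60
a at 60 (size 52, align 4) → ends 112
total 112 bytes, alignment 8
array of 11: 11 × 112 = 1232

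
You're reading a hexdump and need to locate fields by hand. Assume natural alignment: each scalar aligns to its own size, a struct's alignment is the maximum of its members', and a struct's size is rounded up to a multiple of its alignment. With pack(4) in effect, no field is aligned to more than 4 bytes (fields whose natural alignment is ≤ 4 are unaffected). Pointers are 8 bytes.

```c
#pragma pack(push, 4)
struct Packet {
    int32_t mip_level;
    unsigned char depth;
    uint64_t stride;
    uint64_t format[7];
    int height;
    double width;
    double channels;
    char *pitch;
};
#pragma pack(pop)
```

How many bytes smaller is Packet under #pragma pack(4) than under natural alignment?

4

natural layout:
  0..4  mip_level  (4B, 4-aligned)
  4..5  depth  (1B, 1-aligned)
  5..8  -- padding (3B)
  8..16  stride  (8B, 8-aligned)
  16..72  format  (56B, 8-aligned)
  72..76  height  (4B, 4-aligned)
  76..80  -- padding (4B)
  80..88  width  (8B, 8-aligned)
  88..96  channels  (8B, 8-aligned)
  96..104  pitch  (8B, 8-aligned)
  sizeof = 104, alignof = 8
packed(4) layout:
  0..4  mip_level  (4B, 4-aligned)
  4..5  depth  (1B, 1-aligned)
  5..8  -- padding (3B)
  8..16  stride  (8B, 4-aligned)
  16..72  format  (56B, 4-aligned)
  72..76  height  (4B, 4-aligned)
  76..84  width  (8B, 4-aligned)
  84..92  channels  (8B, 4-aligned)
  92..100  pitch  (8B, 4-aligned)
  sizeof = 100, alignof = 4
104 − 100 = 4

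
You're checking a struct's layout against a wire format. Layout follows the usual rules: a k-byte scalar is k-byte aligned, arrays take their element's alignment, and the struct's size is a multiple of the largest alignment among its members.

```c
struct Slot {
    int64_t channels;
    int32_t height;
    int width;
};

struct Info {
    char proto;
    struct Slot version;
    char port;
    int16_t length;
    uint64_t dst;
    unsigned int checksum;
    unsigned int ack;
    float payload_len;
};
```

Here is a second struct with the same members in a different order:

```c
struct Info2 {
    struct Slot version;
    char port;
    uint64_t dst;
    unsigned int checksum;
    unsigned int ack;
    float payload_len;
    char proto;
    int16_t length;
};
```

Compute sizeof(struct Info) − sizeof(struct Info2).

8

Slot: 0..8  channels  (8B, 8-aligned); 8..12  height  (4B, 4-aligned); 12..16  width  (4B, 4-aligned); sizeof = 16, alignof = 8
0..1  proto  (1B, 1-aligned)
1..8  -- padding (7B)
8..24  version  (16B, 8-aligned)
24..25  port  (1B, 1-aligned)
25..26  -- padding (1B)
26..28  length  (2B, 2-aligned)
28..32  -- padding (4B)
32..40  dst  (8B, 8-aligned)
40..44  checksum  (4B, 4-aligned)
44..48  ack  (4B, 4-aligned)
48..52  payload_len  (4B, 4-aligned)
52..56  -- tail padding (4B)
sizeof = 56, alignof = 8
— Info2 —
0..16  version  (16B, 8-aligned)
16..17  port  (1B, 1-aligned)
17..24  -- padding (7B)
24..32  dst  (8B, 8-aligned)
32..36  checksum  (4B, 4-aligned)
36..40  ack  (4B, 4-aligned)
40..44  payload_len  (4B, 4-aligned)
44..45  proto  (1B, 1-aligned)
45..46  -- padding (1B)
46..48  length  (2B, 2-aligned)
sizeof = 48, alignof = 8
56 − 48 = 8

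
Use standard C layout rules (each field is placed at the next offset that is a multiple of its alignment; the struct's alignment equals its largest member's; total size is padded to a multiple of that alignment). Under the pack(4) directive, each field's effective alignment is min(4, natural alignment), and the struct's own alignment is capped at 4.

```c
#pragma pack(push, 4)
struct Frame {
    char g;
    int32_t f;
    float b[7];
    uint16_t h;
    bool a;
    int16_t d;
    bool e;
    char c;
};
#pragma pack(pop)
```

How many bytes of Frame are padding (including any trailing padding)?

g at 0 (size 1, align 1) → ends 1
pad 3 to align 4 for f
f at 4 (size 4, align 4) → ends 8
b at 8 (size 28, align 4) → ends 36
h at 36 (size 2, align 2) → ends 38
a at 38 (size 1, align 1) → ends 39
pad 1 to align 2 for d
d at 40 (size 2, align 2) → ends 42
e at 42 (size 1, align 1) → ends 43
c at 43 (size 1, align 1) → ends 44
total 44 bytes, alignment 4
data bytes 40, size 44 → padding 4

4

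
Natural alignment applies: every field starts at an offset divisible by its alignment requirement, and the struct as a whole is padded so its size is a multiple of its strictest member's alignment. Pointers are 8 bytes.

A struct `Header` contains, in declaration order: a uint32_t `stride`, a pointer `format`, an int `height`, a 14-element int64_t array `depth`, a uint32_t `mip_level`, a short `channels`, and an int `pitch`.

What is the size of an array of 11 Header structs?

1672

stride at 0 (size 4, align 4) → ends 4
pad 4 to align 8 for format
format at 8 (size 8, align 8) → ends 16
height at 16 (size 4, align 4) → ends 20
pad 4 to align 8 for depth
depth at 24 (size 112, align 8) → ends 136
mip_level at 136 (size 4, align 4) → ends 140
channels at 140 (size 2, align 2) → ends 142
pad 2 to align 4 for pitch
pitch at 144 (size 4, align 4) → ends 148
tail pad 4 to reach multiple of 8
total 152 bytes, alignment 8
array of 11: 11 × 152 = 1672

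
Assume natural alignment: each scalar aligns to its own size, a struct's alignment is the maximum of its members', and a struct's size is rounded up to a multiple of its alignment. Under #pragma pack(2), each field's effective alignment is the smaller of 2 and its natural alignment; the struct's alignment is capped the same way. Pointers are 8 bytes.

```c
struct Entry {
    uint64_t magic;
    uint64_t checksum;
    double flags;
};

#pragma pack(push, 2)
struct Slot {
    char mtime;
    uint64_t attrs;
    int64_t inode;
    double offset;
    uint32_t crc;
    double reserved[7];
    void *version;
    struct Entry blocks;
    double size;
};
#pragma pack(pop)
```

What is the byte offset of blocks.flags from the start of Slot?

Entry: 0..8  magic  (8B, 8-aligned); 8..16  checksum  (8B, 8-aligned); 16..24  flags  (8B, 8-aligned); sizeof = 24, alignof = 8
0..1  mtime  (1B, 1-aligned)
1..2  -- padding (1B)
2..10  attrs  (8B, 2-aligned)
10..18  inode  (8B, 2-aligned)
18..26  offset  (8B, 2-aligned)
26..30  crc  (4B, 2-aligned)
30..86  reserved  (56B, 2-aligned)
86..94  version  (8B, 2-aligned)
94..118  blocks  (24B, 2-aligned)
within Entry: flags at 16
94 + 16 = 110

110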